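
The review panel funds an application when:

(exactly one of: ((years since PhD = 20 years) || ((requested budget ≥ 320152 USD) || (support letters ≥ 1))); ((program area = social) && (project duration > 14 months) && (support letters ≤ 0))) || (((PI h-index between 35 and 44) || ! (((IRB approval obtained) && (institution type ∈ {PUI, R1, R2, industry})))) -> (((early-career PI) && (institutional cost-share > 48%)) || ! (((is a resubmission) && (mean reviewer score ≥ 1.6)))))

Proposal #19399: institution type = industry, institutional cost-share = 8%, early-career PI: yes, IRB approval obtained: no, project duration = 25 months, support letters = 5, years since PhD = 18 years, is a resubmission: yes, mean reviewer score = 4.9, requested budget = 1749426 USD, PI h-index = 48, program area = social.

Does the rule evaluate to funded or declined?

Atomic conditions:
  years since PhD = 20 years: 18 == 20 is false
  requested budget ≥ 320152 USD: 1749426 ≥ 320152 is true
  support letters ≥ 1: 5 ≥ 1 is true
  program area = social: social == social is true
  project duration > 14 months: 25 > 14 is true
  support letters ≤ 0: 5 ≤ 0 is false
  PI h-index between 35 and 44: 48 in [35, 44] is false
  IRB approval obtained: no → false
  institution type ∈ {PUI, R1, R2, industry}: industry is in the set → true
  early-career PI: yes → true
  institutional cost-share > 48%: 8 > 48 is false
  is a resubmission: yes → true
  mean reviewer score ≥ 1.6: 4.9 ≥ 1.6 is true
Combine:
[1.1.2] true OR true = true
[1.1] false OR true = true
[1.2] true AND true AND false = false
[1] exactly-one(true, false) = true
[2.1.2.1] false AND true = false
[2.1.2] NOT false = true
[2.1] false OR true = true
[2.2.1] true AND false = false
[2.2.2.1] true AND true = true
[2.2.2] NOT true = false
[2.2] false OR false = false
[2] true → false = false
[root] true OR false = true
Overall: true → funded

Funded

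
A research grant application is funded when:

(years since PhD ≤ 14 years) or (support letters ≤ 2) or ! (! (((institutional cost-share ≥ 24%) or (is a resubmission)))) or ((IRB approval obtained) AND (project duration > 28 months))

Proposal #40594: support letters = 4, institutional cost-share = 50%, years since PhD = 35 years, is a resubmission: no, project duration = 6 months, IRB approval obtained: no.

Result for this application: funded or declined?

Funded

Atomic conditions:
  years since PhD ≤ 14 years: 35 ≤ 14 is false
  support letters ≤ 2: 4 ≤ 2 is false
  institutional cost-share ≥ 24%: 50 ≥ 24 is true
  is a resubmission: no → false
  IRB approval obtained: no → false
  project duration > 28 months: 6 > 28 is false
Combine:
[3.1.1] true OR false = true
[3.1] NOT true = false
[3] NOT false = true
[4] false AND false = false
[root] false OR false OR true OR false = true
Overall: true → funded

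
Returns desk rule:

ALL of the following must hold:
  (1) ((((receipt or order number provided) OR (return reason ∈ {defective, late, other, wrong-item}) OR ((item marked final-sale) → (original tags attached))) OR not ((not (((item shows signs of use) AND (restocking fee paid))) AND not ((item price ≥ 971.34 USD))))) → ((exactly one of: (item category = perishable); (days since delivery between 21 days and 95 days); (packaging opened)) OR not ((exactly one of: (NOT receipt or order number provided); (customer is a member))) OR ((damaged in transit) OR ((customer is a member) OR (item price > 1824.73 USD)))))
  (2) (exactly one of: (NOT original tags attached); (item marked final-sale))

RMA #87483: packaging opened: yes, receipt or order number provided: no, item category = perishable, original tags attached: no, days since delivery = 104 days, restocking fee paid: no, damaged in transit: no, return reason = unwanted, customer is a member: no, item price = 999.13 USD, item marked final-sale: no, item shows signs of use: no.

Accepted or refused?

Atomic conditions:
  receipt or order number provided: no → false
  return reason ∈ {defective, late, other, wrong-item}: unwanted is not in the set → false
  item marked final-sale: no → false
  original tags attached: no → false
  item shows signs of use: no → false
  restocking fee paid: no → false
  item price ≥ 971.34 USD: 999.13 ≥ 971.34 is true
  item category = perishable: perishable == perishable is true
  days since delivery between 21 days and 95 days: 104 in [21, 95] is false
  packaging opened: yes → true
  NOT receipt or order number provided: no → true
  customer is a member: no → false
  damaged in transit: no → false
  item price > 1824.73 USD: 999.13 > 1824.73 is false
  NOT original tags attached: no → true
Combine:
[1.1.1.3] false → false (antecedent false ⇒ implication holds) = true
[1.1.1] false OR false OR true = true
[1.1.2.1.1.1] false AND false = false
[1.1.2.1.1] NOT false = true
[1.1.2.1.2] NOT true = false
[1.1.2.1] true AND false = false
[1.1.2] NOT false = true
[1.1] true OR true = true
[1.2.1] exactly-one(true, false, true) = false
[1.2.2.1] exactly-one(true, false) = true
[1.2.2] NOT true = false
[1.2.3.2] false OR false = false
[1.2.3] false OR false = false
[1.2] false OR false OR false = false
[1] true → false = false
[2] exactly-one(true, false) = true
[root] false AND true = false
Overall: false → refused

Refused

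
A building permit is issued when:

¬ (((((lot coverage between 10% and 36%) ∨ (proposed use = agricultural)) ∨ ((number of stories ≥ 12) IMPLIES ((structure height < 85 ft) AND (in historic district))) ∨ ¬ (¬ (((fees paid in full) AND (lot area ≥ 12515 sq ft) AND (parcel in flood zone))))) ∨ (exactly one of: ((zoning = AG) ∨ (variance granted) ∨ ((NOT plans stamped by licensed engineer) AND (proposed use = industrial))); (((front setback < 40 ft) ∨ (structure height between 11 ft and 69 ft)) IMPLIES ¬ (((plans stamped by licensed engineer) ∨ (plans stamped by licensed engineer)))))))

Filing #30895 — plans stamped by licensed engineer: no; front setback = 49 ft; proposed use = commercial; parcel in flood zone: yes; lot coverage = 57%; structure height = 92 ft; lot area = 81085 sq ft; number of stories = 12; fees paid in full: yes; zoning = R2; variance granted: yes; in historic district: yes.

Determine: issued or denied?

Atomic conditions:
  lot coverage between 10% and 36%: 57 in [10, 36] is false
  proposed use = agricultural: commercial == agricultural is false
  number of stories ≥ 12: 12 ≥ 12 is true
  structure height < 85 ft: 92 < 85 is false
  in historic district: yes → true
  fees paid in full: yes → true
  lot area ≥ 12515 sq ft: 81085 ≥ 12515 is true
  parcel in flood zone: yes → true
  zoning = AG: R2 == AG is false
  variance granted: yes → true
  NOT plans stamped by licensed engineer: no → true
  proposed use = industrial: commercial == industrial is false
  front setback < 40 ft: 49 < 40 is false
  structure height between 11 ft and 69 ft: 92 in [11, 69] is false
  plans stamped by licensed engineer: no → false
Combine:
[1.1.1] false OR false = false
[1.1.2.2] false AND true = false
[1.1.2] true → false = false
[1.1.3.1.1] true AND true AND true = true
[1.1.3.1] NOT true = false
[1.1.3] NOT false = true
[1.1] false OR false OR true = true
[1.2.1.3] true AND false = false
[1.2.1] false OR true OR false = true
[1.2.2.1] false OR false = false
[1.2.2.2.1] false OR false = false
[1.2.2.2] NOT false = true
[1.2.2] false → true (antecedent false ⇒ implication holds) = true
[1.2] exactly-one(true, true) = false
[1] true OR false = true
[root] NOT true = false
Overall: false → denied

Denied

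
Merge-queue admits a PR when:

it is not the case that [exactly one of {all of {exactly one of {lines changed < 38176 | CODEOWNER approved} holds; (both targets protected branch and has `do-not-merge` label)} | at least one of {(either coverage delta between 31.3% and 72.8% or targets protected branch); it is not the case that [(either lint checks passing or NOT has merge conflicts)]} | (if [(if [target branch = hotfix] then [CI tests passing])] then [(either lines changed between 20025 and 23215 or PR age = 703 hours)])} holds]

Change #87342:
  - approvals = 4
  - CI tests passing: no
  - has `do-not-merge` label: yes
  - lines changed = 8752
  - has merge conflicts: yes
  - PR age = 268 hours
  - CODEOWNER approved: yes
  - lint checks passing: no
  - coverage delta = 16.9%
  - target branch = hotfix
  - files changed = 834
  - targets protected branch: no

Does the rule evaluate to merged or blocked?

Merged

Atomic conditions:
  lines changed < 38176: 8752 < 38176 is true
  CODEOWNER approved: yes → true
  targets protected branch: no → false
  has `do-not-merge` label: yes → true
  coverage delta between 31.3% and 72.8%: 16.9 in [31.3, 72.8] is false
  lint checks passing: no → false
  NOT has merge conflicts: yes → false
  target branch = hotfix: hotfix == hotfix is true
  CI tests passing: no → false
  lines changed between 20025 and 23215: 8752 in [20025, 23215] is false
  PR age = 703 hours: 268 == 703 is false
Combine:
[1.1.1] exactly-one(true, true) = false
[1.1.2] false AND true = false
[1.1] false AND false = false
[1.2.1] false OR false = false
[1.2.2.1] false OR false = false
[1.2.2] NOT false = true
[1.2] false OR true = true
[1.3.1] true → false = false
[1.3.2] false OR false = false
[1.3] false → false (antecedent false ⇒ implication holds) = true
[1] exactly-one(false, true, true) = false
[root] NOT false = true
Overall: true → merged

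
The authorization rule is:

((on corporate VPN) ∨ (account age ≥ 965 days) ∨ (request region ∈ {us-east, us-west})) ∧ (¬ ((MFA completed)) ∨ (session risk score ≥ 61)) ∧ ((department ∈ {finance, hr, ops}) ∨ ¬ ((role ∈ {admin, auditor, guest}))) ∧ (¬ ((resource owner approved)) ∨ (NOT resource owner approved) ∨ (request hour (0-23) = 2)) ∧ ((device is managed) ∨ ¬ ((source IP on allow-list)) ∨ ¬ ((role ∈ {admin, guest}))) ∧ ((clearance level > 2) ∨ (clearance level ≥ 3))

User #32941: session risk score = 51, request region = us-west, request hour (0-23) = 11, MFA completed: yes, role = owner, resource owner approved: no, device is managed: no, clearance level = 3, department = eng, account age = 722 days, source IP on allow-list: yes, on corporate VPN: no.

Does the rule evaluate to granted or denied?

Denied

Atomic conditions:
  on corporate VPN: no → false
  account age ≥ 965 days: 722 ≥ 965 is false
  request region ∈ {us-east, us-west}: us-west is in the set → true
  MFA completed: yes → true
  session risk score ≥ 61: 51 ≥ 61 is false
  department ∈ {finance, hr, ops}: eng is not in the set → false
  role ∈ {admin, auditor, guest}: owner is not in the set → false
  resource owner approved: no → false
  NOT resource owner approved: no → true
  request hour (0-23) = 2: 11 == 2 is false
  device is managed: no → false
  source IP on allow-list: yes → true
  role ∈ {admin, guest}: owner is not in the set → false
  clearance level > 2: 3 > 2 is true
  clearance level ≥ 3: 3 ≥ 3 is true
Combine:
[1] false OR false OR true = true
[2.1] NOT true = false
[2] false OR false = false
[3.2] NOT false = true
[3] false OR true = true
[4.1] NOT false = true
[4] true OR true OR false = true
[5.2] NOT true = false
[5.3] NOT false = true
[5] false OR false OR true = true
[6] true OR true = true
[root] true AND false AND true AND true AND true AND true = false
Overall: false → denied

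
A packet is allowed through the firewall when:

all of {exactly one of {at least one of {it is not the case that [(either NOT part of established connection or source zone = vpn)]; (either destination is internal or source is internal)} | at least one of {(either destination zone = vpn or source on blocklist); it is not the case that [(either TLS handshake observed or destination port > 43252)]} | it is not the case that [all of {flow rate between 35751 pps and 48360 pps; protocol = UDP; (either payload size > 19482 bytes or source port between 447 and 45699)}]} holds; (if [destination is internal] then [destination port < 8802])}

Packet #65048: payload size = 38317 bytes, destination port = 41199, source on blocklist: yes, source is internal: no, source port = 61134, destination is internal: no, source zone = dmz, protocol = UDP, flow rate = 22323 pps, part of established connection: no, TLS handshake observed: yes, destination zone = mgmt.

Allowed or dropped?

Dropped

Atomic conditions:
  NOT part of established connection: no → true
  source zone = vpn: dmz == vpn is false
  destination is internal: no → false
  source is internal: no → false
  destination zone = vpn: mgmt == vpn is false
  source on blocklist: yes → true
  TLS handshake observed: yes → true
  destination port > 43252: 41199 > 43252 is false
  flow rate between 35751 pps and 48360 pps: 22323 in [35751, 48360] is false
  protocol = UDP: UDP == UDP is true
  payload size > 19482 bytes: 38317 > 19482 is true
  source port between 447 and 45699: 61134 in [447, 45699] is false
  destination port < 8802: 41199 < 8802 is false
Combine:
[1.1.1.1] true OR false = true
[1.1.1] NOT true = false
[1.1.2] false OR false = false
[1.1] false OR false = false
[1.2.1] false OR true = true
[1.2.2.1] true OR false = true
[1.2.2] NOT true = false
[1.2] true OR false = true
[1.3.1.3] true OR false = true
[1.3.1] false AND true AND true = false
[1.3] NOT false = true
[1] exactly-one(false, true, true) = false
[2] false → false (antecedent false ⇒ implication holds) = true
[root] false AND true = false
Overall: false → dropped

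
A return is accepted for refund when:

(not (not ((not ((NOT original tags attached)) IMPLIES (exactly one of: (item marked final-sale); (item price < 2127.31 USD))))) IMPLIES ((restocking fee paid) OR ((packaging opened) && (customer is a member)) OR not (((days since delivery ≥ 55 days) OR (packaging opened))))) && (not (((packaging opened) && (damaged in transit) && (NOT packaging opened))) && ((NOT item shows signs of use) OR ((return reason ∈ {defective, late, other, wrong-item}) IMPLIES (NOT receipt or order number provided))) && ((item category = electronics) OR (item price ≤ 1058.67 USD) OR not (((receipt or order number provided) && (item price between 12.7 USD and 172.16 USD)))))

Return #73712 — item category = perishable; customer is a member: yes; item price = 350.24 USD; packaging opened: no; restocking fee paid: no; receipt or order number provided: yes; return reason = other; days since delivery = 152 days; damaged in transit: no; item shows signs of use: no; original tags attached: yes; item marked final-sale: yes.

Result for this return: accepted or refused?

Accepted

Atomic conditions:
  NOT original tags attached: yes → false
  item marked final-sale: yes → true
  item price < 2127.31 USD: 350.24 < 2127.31 is true
  restocking fee paid: no → false
  packaging opened: no → false
  customer is a member: yes → true
  days since delivery ≥ 55 days: 152 ≥ 55 is true
  damaged in transit: no → false
  NOT packaging opened: no → true
  NOT item shows signs of use: no → true
  return reason ∈ {defective, late, other, wrong-item}: other is in the set → true
  NOT receipt or order number provided: yes → false
  item category = electronics: perishable == electronics is false
  item price ≤ 1058.67 USD: 350.24 ≤ 1058.67 is true
  receipt or order number provided: yes → true
  item price between 12.7 USD and 172.16 USD: 350.24 in [12.7, 172.16] is false
Combine:
[1.1.1.1.1] NOT false = true
[1.1.1.1.2] exactly-one(true, true) = false
[1.1.1.1] true → false = false
[1.1.1] NOT false = true
[1.1] NOT true = false
[1.2.2] false AND true = false
[1.2.3.1] true OR false = true
[1.2.3] NOT true = false
[1.2] false OR false OR false = false
[1] false → false (antecedent false ⇒ implication holds) = true
[2.1.1] false AND false AND true = false
[2.1] NOT false = true
[2.2.2] true → false = false
[2.2] true OR false = true
[2.3.3.1] true AND false = false
[2.3.3] NOT false = true
[2.3] false OR true OR true = true
[2] true AND true AND true = true
[root] true AND true = true
Overall: true → accepted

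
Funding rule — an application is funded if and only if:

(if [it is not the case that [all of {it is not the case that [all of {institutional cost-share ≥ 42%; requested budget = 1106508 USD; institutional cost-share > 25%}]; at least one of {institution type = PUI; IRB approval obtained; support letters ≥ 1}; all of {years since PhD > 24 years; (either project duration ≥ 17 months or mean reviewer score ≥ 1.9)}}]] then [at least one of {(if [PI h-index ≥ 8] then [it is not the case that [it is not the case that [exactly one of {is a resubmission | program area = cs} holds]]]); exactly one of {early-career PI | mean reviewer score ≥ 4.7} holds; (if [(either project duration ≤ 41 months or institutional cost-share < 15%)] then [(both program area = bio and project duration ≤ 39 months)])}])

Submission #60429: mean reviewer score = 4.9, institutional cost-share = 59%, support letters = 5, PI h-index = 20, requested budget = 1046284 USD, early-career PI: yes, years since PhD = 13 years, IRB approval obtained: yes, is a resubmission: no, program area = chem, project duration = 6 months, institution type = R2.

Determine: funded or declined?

Atomic conditions:
  institutional cost-share ≥ 42%: 59 ≥ 42 is true
  requested budget = 1106508 USD: 1046284 == 1106508 is false
  institutional cost-share > 25%: 59 > 25 is true
  institution type = PUI: R2 == PUI is false
  IRB approval obtained: yes → true
  support letters ≥ 1: 5 ≥ 1 is true
  years since PhD > 24 years: 13 > 24 is false
  project duration ≥ 17 months: 6 ≥ 17 is false
  mean reviewer score ≥ 1.9: 4.9 ≥ 1.9 is true
  PI h-index ≥ 8: 20 ≥ 8 is true
  is a resubmission: no → false
  program area = cs: chem == cs is false
  early-career PI: yes → true
  mean reviewer score ≥ 4.7: 4.9 ≥ 4.7 is true
  project duration ≤ 41 months: 6 ≤ 41 is true
  institutional cost-share < 15%: 59 < 15 is false
  program area = bio: chem == bio is false
  project duration ≤ 39 months: 6 ≤ 39 is true
Combine:
[1.1.1.1] true AND false AND true = false
[1.1.1] NOT false = true
[1.1.2] false OR true OR true = true
[1.1.3.2] false OR true = true
[1.1.3] false AND true = false
[1.1] true AND true AND false = false
[1] NOT false = true
[2.1.2.1.1] exactly-one(false, false) = false
[2.1.2.1] NOT false = true
[2.1.2] NOT true = false
[2.1] true → false = false
[2.2] exactly-one(true, true) = false
[2.3.1] true OR false = true
[2.3.2] false AND true = false
[2.3] true → false = false
[2] false OR false OR false = false
[root] true → false = false
Overall: false → declined

Declined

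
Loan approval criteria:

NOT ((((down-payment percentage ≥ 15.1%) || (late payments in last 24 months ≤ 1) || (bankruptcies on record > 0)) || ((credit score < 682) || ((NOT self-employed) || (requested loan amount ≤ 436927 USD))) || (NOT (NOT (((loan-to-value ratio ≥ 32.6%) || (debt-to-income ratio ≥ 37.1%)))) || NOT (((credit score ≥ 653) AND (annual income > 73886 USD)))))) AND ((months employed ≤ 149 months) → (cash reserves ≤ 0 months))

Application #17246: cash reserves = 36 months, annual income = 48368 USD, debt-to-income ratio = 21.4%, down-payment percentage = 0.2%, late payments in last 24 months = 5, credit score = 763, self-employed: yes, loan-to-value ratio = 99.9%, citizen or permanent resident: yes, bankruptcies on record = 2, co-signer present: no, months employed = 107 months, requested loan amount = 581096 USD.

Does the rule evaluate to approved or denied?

Denied

Atomic conditions:
  down-payment percentage ≥ 15.1%: 0.2 ≥ 15.1 is false
  late payments in last 24 months ≤ 1: 5 ≤ 1 is false
  bankruptcies on record > 0: 2 > 0 is true
  credit score < 682: 763 < 682 is false
  NOT self-employed: yes → false
  requested loan amount ≤ 436927 USD: 581096 ≤ 436927 is false
  loan-to-value ratio ≥ 32.6%: 99.9 ≥ 32.6 is true
  debt-to-income ratio ≥ 37.1%: 21.4 ≥ 37.1 is false
  credit score ≥ 653: 763 ≥ 653 is true
  annual income > 73886 USD: 48368 > 73886 is false
  months employed ≤ 149 months: 107 ≤ 149 is true
  cash reserves ≤ 0 months: 36 ≤ 0 is false
Combine:
[1.1.1] false OR false OR true = true
[1.1.2.2] false OR false = false
[1.1.2] false OR false = false
[1.1.3.1.1.1] true OR false = true
[1.1.3.1.1] NOT true = false
[1.1.3.1] NOT false = true
[1.1.3.2.1] true AND false = false
[1.1.3.2] NOT false = true
[1.1.3] true OR true = true
[1.1] true OR false OR true = true
[1] NOT true = false
[2] true → false = false
[root] false AND false = false
Overall: false → denied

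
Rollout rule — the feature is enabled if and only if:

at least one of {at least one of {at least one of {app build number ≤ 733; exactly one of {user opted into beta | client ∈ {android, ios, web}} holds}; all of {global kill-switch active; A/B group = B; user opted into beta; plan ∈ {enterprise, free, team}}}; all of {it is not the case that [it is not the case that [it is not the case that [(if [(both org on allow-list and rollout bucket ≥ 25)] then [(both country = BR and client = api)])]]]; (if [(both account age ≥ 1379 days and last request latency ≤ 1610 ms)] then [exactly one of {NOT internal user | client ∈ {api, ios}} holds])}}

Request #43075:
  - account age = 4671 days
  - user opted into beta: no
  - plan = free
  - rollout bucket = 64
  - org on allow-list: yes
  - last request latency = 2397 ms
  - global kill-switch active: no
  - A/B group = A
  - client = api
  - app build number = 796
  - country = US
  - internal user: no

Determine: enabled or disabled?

Enabled

Atomic conditions:
  app build number ≤ 733: 796 ≤ 733 is false
  user opted into beta: no → false
  client ∈ {android, ios, web}: api is not in the set → false
  global kill-switch active: no → false
  A/B group = B: A == B is false
  plan ∈ {enterprise, free, team}: free is in the set → true
  org on allow-list: yes → true
  rollout bucket ≥ 25: 64 ≥ 25 is true
  country = BR: US == BR is false
  client = api: api == api is true
  account age ≥ 1379 days: 4671 ≥ 1379 is true
  last request latency ≤ 1610 ms: 2397 ≤ 1610 is false
  NOT internal user: no → true
  client ∈ {api, ios}: api is in the set → true
Combine:
[1.1.2] exactly-one(false, false) = false
[1.1] false OR false = false
[1.2] false AND false AND false AND true = false
[1] false OR false = false
[2.1.1.1.1.1] true AND true = true
[2.1.1.1.1.2] false AND true = false
[2.1.1.1.1] true → false = false
[2.1.1.1] NOT false = true
[2.1.1] NOT true = false
[2.1] NOT false = true
[2.2.1] true AND false = false
[2.2.2] exactly-one(true, true) = false
[2.2] false → false (antecedent false ⇒ implication holds) = true
[2] true AND true = true
[root] false OR true = true
Overall: true → enabled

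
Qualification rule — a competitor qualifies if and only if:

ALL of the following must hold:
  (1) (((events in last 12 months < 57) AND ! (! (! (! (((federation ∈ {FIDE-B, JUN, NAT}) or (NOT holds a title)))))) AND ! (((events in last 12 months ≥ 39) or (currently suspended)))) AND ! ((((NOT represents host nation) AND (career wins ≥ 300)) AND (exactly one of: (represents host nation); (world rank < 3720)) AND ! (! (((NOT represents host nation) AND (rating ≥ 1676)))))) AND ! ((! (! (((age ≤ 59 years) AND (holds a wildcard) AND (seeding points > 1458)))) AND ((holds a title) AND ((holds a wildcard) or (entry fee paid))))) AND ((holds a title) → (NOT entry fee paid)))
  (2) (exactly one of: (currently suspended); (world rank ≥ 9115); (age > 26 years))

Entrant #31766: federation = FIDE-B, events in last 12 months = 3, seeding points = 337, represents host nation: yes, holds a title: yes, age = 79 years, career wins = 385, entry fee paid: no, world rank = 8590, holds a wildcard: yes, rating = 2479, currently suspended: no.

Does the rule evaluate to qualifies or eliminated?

Atomic conditions:
  events in last 12 months < 57: 3 < 57 is true
  federation ∈ {FIDE-B, JUN, NAT}: FIDE-B is in the set → true
  NOT holds a title: yes → false
  events in last 12 months ≥ 39: 3 ≥ 39 is false
  currently suspended: no → false
  NOT represents host nation: yes → false
  career wins ≥ 300: 385 ≥ 300 is true
  represents host nation: yes → true
  world rank < 3720: 8590 < 3720 is false
  rating ≥ 1676: 2479 ≥ 1676 is true
  age ≤ 59 years: 79 ≤ 59 is false
  holds a wildcard: yes → true
  seeding points > 1458: 337 > 1458 is false
  holds a title: yes → true
  entry fee paid: no → false
  NOT entry fee paid: no → true
  world rank ≥ 9115: 8590 ≥ 9115 is false
  age > 26 years: 79 > 26 is true
Combine:
[1.1.2.1.1.1.1] true OR false = true
[1.1.2.1.1.1] NOT true = false
[1.1.2.1.1] NOT false = true
[1.1.2.1] NOT true = false
[1.1.2] NOT false = true
[1.1.3.1] false OR false = false
[1.1.3] NOT false = true
[1.1] true AND true AND true = true
[1.2.1.1] false AND true = false
[1.2.1.2] exactly-one(true, false) = true
[1.2.1.3.1.1] false AND true = false
[1.2.1.3.1] NOT false = true
[1.2.1.3] NOT true = false
[1.2.1] false AND true AND false = false
[1.2] NOT false = true
[1.3.1.1.1.1] false AND true AND false = false
[1.3.1.1.1] NOT false = true
[1.3.1.1] NOT true = false
[1.3.1.2.2] true OR false = true
[1.3.1.2] true AND true = true
[1.3.1] false AND true = false
[1.3] NOT false = true
[1.4] true → true = true
[1] true AND true AND true AND true = true
[2] exactly-one(false, false, true) = true
[root] true AND true = true
Overall: true → qualifies

Qualifies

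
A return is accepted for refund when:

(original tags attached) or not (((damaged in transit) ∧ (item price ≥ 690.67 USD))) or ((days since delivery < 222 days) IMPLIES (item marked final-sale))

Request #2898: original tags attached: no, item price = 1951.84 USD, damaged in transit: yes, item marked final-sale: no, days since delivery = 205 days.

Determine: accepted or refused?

Atomic conditions:
  original tags attached: no → false
  damaged in transit: yes → true
  item price ≥ 690.67 USD: 1951.84 ≥ 690.67 is true
  days since delivery < 222 days: 205 < 222 is true
  item marked final-sale: no → false
Combine:
[2.1] true AND true = true
[2] NOT true = false
[3] true → false = false
[root] false OR false OR false = false
Overall: false → refused

Refused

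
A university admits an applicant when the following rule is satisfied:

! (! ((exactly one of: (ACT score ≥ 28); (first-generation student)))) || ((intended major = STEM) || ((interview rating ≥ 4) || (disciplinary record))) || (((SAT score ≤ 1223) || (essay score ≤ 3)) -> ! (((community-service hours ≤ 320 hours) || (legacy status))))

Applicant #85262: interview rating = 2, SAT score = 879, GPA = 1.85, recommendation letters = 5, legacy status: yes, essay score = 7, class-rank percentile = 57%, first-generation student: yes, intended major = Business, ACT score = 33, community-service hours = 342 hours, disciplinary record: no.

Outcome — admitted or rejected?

Atomic conditions:
  ACT score ≥ 28: 33 ≥ 28 is true
  first-generation student: yes → true
  intended major = STEM: Business == STEM is false
  interview rating ≥ 4: 2 ≥ 4 is false
  disciplinary record: no → false
  SAT score ≤ 1223: 879 ≤ 1223 is true
  essay score ≤ 3: 7 ≤ 3 is false
  community-service hours ≤ 320 hours: 342 ≤ 320 is false
  legacy status: yes → true
Combine:
[1.1.1] exactly-one(true, true) = false
[1.1] NOT false = true
[1] NOT true = false
[2.2] false OR false = false
[2] false OR false = false
[3.1] true OR false = true
[3.2.1] false OR true = true
[3.2] NOT true = false
[3] true → false = false
[root] false OR false OR false = false
Overall: false → rejected

Rejected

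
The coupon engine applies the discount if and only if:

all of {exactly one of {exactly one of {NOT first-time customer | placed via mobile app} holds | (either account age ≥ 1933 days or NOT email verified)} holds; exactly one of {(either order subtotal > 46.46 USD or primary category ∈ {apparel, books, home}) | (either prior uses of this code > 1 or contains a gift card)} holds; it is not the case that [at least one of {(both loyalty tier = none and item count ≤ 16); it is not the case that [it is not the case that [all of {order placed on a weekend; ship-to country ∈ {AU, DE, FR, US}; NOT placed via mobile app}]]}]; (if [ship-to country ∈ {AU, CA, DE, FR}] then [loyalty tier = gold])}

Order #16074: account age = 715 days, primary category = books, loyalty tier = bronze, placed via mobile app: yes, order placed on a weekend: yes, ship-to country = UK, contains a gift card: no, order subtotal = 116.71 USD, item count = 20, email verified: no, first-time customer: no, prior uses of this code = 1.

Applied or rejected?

Applied

Atomic conditions:
  NOT first-time customer: no → true
  placed via mobile app: yes → true
  account age ≥ 1933 days: 715 ≥ 1933 is false
  NOT email verified: no → true
  order subtotal > 46.46 USD: 116.71 > 46.46 is true
  primary category ∈ {apparel, books, home}: books is in the set → true
  prior uses of this code > 1: 1 > 1 is false
  contains a gift card: no → false
  loyalty tier = none: bronze == none is false
  item count ≤ 16: 20 ≤ 16 is false
  order placed on a weekend: yes → true
  ship-to country ∈ {AU, DE, FR, US}: UK is not in the set → false
  NOT placed via mobile app: yes → false
  ship-to country ∈ {AU, CA, DE, FR}: UK is not in the set → false
  loyalty tier = gold: bronze == gold is false
Combine:
[1.1] exactly-one(true, true) = false
[1.2] false OR true = true
[1] exactly-one(false, true) = true
[2.1] true OR true = true
[2.2] false OR false = false
[2] exactly-one(true, false) = true
[3.1.1] false AND false = false
[3.1.2.1.1] true AND false AND false = false
[3.1.2.1] NOT false = true
[3.1.2] NOT true = false
[3.1] false OR false = false
[3] NOT false = true
[4] false → false (antecedent false ⇒ implication holds) = true
[root] true AND true AND true AND true = true
Overall: true → applied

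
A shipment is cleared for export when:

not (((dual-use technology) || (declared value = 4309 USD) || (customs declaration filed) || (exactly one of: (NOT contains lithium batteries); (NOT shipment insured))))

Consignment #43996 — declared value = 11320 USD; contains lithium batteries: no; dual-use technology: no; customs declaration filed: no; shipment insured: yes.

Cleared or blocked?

Blocked

Atomic conditions:
  dual-use technology: no → false
  declared value = 4309 USD: 11320 == 4309 is false
  customs declaration filed: no → false
  NOT contains lithium batteries: no → true
  NOT shipment insured: yes → false
Combine:
[1.4] exactly-one(true, false) = true
[1] false OR false OR false OR true = true
[root] NOT true = false
Overall: false → blocked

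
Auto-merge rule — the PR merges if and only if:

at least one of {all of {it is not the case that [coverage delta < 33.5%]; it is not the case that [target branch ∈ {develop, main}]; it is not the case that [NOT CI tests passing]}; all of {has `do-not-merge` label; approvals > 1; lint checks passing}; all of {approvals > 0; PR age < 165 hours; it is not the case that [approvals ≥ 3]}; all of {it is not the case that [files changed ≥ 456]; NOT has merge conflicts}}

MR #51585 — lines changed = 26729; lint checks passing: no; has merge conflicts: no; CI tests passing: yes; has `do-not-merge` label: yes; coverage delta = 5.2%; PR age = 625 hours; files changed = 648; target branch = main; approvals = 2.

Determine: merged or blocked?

Atomic conditions:
  coverage delta < 33.5%: 5.2 < 33.5 is true
  target branch ∈ {develop, main}: main is in the set → true
  NOT CI tests passing: yes → false
  has `do-not-merge` label: yes → true
  approvals > 1: 2 > 1 is true
  lint checks passing: no → false
  approvals > 0: 2 > 0 is true
  PR age < 165 hours: 625 < 165 is false
  approvals ≥ 3: 2 ≥ 3 is false
  files changed ≥ 456: 648 ≥ 456 is true
  NOT has merge conflicts: no → true
Combine:
[1.1] NOT true = false
[1.2] NOT true = false
[1.3] NOT false = true
[1] false AND false AND true = false
[2] true AND true AND false = false
[3.3] NOT false = true
[3] true AND false AND true = false
[4.1] NOT true = false
[4] false AND true = false
[root] false OR false OR false OR false = false
Overall: false → blocked

Blocked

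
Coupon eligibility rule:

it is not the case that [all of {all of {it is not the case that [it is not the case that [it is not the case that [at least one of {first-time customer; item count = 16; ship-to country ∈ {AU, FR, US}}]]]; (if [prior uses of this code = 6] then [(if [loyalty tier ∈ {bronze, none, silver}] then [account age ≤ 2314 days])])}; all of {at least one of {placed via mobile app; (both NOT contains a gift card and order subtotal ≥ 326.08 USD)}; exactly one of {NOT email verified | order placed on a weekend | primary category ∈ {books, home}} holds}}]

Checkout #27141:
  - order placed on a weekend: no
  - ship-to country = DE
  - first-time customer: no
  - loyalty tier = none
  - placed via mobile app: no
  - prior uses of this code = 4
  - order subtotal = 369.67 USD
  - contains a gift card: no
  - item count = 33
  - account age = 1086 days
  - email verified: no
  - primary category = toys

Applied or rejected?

Atomic conditions:
  first-time customer: no → false
  item count = 16: 33 == 16 is false
  ship-to country ∈ {AU, FR, US}: DE is not in the set → false
  prior uses of this code = 6: 4 == 6 is false
  loyalty tier ∈ {bronze, none, silver}: none is in the set → true
  account age ≤ 2314 days: 1086 ≤ 2314 is true
  placed via mobile app: no → false
  NOT contains a gift card: no → true
  order subtotal ≥ 326.08 USD: 369.67 ≥ 326.08 is true
  NOT email verified: no → true
  order placed on a weekend: no → false
  primary category ∈ {books, home}: toys is not in the set → false
Combine:
[1.1.1.1.1.1] false OR false OR false = false
[1.1.1.1.1] NOT false = true
[1.1.1.1] NOT true = false
[1.1.1] NOT false = true
[1.1.2.2] true → true = true
[1.1.2] false → true (antecedent false ⇒ implication holds) = true
[1.1] true AND true = true
[1.2.1.2] true AND true = true
[1.2.1] false OR true = true
[1.2.2] exactly-one(true, false, false) = true
[1.2] true AND true = true
[1] true AND true = true
[root] NOT true = false
Overall: false → rejected

Rejected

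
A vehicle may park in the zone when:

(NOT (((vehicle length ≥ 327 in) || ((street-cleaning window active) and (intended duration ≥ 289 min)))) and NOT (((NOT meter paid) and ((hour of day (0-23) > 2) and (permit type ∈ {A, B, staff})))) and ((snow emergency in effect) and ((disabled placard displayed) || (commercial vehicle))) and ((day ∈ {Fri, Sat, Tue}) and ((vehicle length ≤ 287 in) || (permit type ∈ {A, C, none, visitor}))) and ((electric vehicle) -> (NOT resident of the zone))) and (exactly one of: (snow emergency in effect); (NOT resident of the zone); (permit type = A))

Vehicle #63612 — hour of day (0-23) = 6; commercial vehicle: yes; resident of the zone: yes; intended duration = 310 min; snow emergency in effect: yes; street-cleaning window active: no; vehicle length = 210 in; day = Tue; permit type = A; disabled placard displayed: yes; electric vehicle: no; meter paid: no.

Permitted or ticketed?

Atomic conditions:
  vehicle length ≥ 327 in: 210 ≥ 327 is false
  street-cleaning window active: no → false
  intended duration ≥ 289 min: 310 ≥ 289 is true
  NOT meter paid: no → true
  hour of day (0-23) > 2: 6 > 2 is true
  permit type ∈ {A, B, staff}: A is in the set → true
  snow emergency in effect: yes → true
  disabled placard displayed: yes → true
  commercial vehicle: yes → true
  day ∈ {Fri, Sat, Tue}: Tue is in the set → true
  vehicle length ≤ 287 in: 210 ≤ 287 is true
  permit type ∈ {A, C, none, visitor}: A is in the set → true
  electric vehicle: no → false
  NOT resident of the zone: yes → false
  permit type = A: A == A is true
Combine:
[1.1.1.2] false AND true = false
[1.1.1] false OR false = false
[1.1] NOT false = true
[1.2.1.2] true AND true = true
[1.2.1] true AND true = true
[1.2] NOT true = false
[1.3.2] true OR true = true
[1.3] true AND true = true
[1.4.2] true OR true = true
[1.4] true AND true = true
[1.5] false → false (antecedent false ⇒ implication holds) = true
[1] true AND false AND true AND true AND true = false
[2] exactly-one(true, false, true) = false
[root] false AND false = false
Overall: false → ticketed

Ticketed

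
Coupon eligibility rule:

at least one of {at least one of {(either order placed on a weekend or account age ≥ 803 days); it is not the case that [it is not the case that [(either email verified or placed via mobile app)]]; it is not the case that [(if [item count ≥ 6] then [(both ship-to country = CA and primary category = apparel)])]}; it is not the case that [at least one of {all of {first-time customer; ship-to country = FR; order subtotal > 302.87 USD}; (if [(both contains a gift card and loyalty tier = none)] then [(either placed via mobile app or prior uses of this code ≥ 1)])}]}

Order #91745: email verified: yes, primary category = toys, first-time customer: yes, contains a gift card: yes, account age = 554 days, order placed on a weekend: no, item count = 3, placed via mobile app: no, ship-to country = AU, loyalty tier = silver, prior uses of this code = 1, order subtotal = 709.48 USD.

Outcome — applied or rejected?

Applied

Atomic conditions:
  order placed on a weekend: no → false
  account age ≥ 803 days: 554 ≥ 803 is false
  email verified: yes → true
  placed via mobile app: no → false
  item count ≥ 6: 3 ≥ 6 is false
  ship-to country = CA: AU == CA is false
  primary category = apparel: toys == apparel is false
  first-time customer: yes → true
  ship-to country = FR: AU == FR is false
  order subtotal > 302.87 USD: 709.48 > 302.87 is true
  contains a gift card: yes → true
  loyalty tier = none: silver == none is false
  prior uses of this code ≥ 1: 1 ≥ 1 is true
Combine:
[1.1] false OR false = false
[1.2.1.1] true OR false = true
[1.2.1] NOT true = false
[1.2] NOT false = true
[1.3.1.2] false AND false = false
[1.3.1] false → false (antecedent false ⇒ implication holds) = true
[1.3] NOT true = false
[1] false OR true OR false = true
[2.1.1] true AND false AND true = false
[2.1.2.1] true AND false = false
[2.1.2.2] false OR true = true
[2.1.2] false → true (antecedent false ⇒ implication holds) = true
[2.1] false OR true = true
[2] NOT true = false
[root] true OR false = true
Overall: true → applied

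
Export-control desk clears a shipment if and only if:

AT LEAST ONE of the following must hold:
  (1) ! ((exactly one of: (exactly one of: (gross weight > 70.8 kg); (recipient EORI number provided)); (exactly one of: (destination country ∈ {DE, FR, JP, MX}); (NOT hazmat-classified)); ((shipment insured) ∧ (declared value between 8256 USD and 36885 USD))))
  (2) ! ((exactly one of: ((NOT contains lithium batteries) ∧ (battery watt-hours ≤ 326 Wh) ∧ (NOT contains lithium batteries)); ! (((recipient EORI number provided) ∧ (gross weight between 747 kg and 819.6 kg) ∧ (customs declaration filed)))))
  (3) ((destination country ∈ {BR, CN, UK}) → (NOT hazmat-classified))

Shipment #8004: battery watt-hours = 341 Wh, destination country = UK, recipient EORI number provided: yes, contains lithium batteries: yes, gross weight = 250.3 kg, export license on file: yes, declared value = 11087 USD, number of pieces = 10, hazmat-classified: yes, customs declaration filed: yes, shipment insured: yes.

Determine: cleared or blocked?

Blocked

Atomic conditions:
  gross weight > 70.8 kg: 250.3 > 70.8 is true
  recipient EORI number provided: yes → true
  destination country ∈ {DE, FR, JP, MX}: UK is not in the set → false
  NOT hazmat-classified: yes → false
  shipment insured: yes → true
  declared value between 8256 USD and 36885 USD: 11087 in [8256, 36885] is true
  NOT contains lithium batteries: yes → false
  battery watt-hours ≤ 326 Wh: 341 ≤ 326 is false
  gross weight between 747 kg and 819.6 kg: 250.3 in [747, 819.6] is false
  customs declaration filed: yes → true
  destination country ∈ {BR, CN, UK}: UK is in the set → true
Combine:
[1.1.1] exactly-one(true, true) = false
[1.1.2] exactly-one(false, false) = false
[1.1.3] true AND true = true
[1.1] exactly-one(false, false, true) = true
[1] NOT true = false
[2.1.1] false AND false AND false = false
[2.1.2.1] true AND false AND true = false
[2.1.2] NOT false = true
[2.1] exactly-one(false, true) = true
[2] NOT true = false
[3] true → false = false
[root] false OR false OR false = false
Overall: false → blocked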